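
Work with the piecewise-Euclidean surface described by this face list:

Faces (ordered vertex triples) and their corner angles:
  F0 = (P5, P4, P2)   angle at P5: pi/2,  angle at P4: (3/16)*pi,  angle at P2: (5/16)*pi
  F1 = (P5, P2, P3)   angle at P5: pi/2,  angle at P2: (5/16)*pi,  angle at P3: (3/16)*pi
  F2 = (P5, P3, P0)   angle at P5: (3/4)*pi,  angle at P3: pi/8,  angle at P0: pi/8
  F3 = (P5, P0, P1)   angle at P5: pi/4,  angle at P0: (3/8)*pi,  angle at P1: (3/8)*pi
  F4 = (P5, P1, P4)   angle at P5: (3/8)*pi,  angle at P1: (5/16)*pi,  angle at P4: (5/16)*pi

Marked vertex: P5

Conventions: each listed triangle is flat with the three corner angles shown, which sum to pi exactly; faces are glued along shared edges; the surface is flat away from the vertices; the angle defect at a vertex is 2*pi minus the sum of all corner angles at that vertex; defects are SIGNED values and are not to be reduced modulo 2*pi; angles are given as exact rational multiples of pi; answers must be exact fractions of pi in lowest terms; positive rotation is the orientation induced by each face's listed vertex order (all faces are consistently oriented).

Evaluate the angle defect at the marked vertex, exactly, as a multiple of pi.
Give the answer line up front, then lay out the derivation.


Answer: defect(P5) = (-3/8)*pi

Sum of corner angles at P5: (19/8)*pi
defect = 2*pi - (19/8)*pi


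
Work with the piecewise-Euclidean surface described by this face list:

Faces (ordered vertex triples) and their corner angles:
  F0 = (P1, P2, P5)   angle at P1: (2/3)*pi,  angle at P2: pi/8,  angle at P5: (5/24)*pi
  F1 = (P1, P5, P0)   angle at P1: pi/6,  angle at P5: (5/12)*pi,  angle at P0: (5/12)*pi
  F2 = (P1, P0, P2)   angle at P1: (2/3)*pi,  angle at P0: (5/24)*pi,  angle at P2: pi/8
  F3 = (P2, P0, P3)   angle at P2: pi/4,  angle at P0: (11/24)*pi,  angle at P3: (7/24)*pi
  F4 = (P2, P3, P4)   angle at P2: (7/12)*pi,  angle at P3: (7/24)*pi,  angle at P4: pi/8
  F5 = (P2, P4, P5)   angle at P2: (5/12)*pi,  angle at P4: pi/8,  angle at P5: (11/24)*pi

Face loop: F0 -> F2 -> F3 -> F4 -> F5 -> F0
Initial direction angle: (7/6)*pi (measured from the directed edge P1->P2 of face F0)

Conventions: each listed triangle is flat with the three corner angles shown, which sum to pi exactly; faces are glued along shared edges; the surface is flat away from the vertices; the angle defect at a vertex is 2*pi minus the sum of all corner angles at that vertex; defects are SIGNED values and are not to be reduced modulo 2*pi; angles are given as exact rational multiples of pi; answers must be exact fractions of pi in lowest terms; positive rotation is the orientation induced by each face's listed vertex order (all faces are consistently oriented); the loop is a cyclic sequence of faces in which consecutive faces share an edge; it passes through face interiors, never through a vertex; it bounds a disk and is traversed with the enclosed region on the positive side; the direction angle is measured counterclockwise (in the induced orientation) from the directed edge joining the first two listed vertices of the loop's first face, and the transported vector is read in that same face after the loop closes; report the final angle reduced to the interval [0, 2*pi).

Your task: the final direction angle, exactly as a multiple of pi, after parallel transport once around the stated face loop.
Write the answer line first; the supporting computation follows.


Answer: final direction angle = (5/3)*pi

enclosed vertex P2: corner angles sum to (3/2)*pi, defect = 2*pi - (3/2)*pi = pi/2
holonomy = initial angle + sum of enclosed defects (mod 2*pi), positive in the induced orientation
final angle = (7/6)*pi + pi/2 = (5/3)*pi (mod 2*pi)


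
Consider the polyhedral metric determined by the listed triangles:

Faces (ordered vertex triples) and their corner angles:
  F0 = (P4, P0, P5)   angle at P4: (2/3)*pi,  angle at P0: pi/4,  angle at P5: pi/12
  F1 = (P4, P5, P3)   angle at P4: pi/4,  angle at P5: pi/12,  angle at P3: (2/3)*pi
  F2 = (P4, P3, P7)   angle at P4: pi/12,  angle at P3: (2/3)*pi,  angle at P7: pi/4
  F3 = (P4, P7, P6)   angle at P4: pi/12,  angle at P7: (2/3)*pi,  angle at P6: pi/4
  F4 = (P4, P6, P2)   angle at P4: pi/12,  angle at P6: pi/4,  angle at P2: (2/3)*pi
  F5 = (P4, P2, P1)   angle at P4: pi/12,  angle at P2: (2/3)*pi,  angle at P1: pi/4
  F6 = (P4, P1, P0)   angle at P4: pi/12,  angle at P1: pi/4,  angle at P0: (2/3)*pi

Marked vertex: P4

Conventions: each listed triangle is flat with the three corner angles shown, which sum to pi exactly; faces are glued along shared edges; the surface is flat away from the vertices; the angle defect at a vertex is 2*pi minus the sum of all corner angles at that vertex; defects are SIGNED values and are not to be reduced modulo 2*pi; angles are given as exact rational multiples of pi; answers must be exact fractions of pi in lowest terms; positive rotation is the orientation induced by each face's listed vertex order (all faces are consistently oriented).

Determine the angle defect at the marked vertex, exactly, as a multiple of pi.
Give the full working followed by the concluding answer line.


Sum of corner angles at P4: (4/3)*pi
defect = 2*pi - (4/3)*pi

Answer: defect(P4) = (2/3)*pi


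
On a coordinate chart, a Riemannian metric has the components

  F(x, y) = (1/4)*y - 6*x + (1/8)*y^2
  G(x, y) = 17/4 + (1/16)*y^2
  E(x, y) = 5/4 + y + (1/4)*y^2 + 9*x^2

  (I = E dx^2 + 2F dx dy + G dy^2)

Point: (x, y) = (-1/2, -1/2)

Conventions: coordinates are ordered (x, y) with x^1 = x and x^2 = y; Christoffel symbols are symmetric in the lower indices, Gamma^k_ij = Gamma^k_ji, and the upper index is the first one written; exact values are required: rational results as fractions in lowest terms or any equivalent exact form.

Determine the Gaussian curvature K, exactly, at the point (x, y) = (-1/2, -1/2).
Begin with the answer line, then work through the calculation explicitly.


Answer: K = -1224/38809

E = 49/16, F = 93/32, G = 273/64, EG - F^2 = 591/128 at the point
E_x = -9, E_y = 3/4, F_x = -6, F_y = 1/8, G_x = 0, G_y = -1/16
E_yy = 1/2, F_xy = 0, G_xx = 0
Evaluate Brioschi's two determinant matrices M1, M2 and divide by (EG - F^2)^2.
M1 = [[-E_yy/2 + F_xy - G_xx/2, E_x/2, F_x - E_y/2], [F_y - G_x/2, E, F], [G_y/2, F, G]] = [[-1/4, -9/2, -51/8], [1/8, 49/16, 93/32], [-1/32, 93/32, 273/64]]; det M1 = -5211/4096
M2 = [[0, E_y/2, G_x/2], [E_y/2, E, F], [G_x/2, F, G]] = [[0, 3/8, 0], [3/8, 49/16, 93/32], [0, 93/32, 273/64]]; det M2 = -2457/4096
det M1 - det M2 = -1377/2048; K = -1377/2048 / (591/128)^2 = -1224/38809


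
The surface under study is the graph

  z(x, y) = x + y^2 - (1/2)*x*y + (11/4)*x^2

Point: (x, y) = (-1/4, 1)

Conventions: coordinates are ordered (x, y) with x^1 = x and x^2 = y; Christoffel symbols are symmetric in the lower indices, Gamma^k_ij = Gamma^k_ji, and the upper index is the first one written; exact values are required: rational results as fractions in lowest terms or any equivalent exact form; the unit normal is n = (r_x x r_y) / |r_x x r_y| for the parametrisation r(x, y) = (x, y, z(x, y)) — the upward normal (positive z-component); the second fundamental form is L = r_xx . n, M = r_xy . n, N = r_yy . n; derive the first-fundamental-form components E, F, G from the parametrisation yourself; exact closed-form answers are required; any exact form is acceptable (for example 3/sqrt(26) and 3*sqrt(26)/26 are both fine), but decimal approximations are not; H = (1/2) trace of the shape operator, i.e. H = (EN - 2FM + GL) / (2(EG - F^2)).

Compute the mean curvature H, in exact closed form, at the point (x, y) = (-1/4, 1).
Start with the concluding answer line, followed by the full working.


Answer: H = 4097*sqrt(402)/80802

z_x = -7/8, z_y = 17/8, z_xx = 11/2, z_xy = -1/2, z_yy = 2
E = 113/64, F = -119/64, G = 353/64; answer radicand W^2 = 201/32
unnormalised second-form numerators: l = 11/2, m = -1/2, n = 2; L = l/sqrt(201/32), and similarly M = m/sqrt(W^2), N = n/sqrt(W^2)
H = (E*n - 2*F*m + G*l) / (2*(EG - F^2)*sqrt(W^2)); E*n - 2*F*m + G*l = 4097/128, EG - F^2 = 201/32, so H = (4097/1608)/sqrt(201/32)


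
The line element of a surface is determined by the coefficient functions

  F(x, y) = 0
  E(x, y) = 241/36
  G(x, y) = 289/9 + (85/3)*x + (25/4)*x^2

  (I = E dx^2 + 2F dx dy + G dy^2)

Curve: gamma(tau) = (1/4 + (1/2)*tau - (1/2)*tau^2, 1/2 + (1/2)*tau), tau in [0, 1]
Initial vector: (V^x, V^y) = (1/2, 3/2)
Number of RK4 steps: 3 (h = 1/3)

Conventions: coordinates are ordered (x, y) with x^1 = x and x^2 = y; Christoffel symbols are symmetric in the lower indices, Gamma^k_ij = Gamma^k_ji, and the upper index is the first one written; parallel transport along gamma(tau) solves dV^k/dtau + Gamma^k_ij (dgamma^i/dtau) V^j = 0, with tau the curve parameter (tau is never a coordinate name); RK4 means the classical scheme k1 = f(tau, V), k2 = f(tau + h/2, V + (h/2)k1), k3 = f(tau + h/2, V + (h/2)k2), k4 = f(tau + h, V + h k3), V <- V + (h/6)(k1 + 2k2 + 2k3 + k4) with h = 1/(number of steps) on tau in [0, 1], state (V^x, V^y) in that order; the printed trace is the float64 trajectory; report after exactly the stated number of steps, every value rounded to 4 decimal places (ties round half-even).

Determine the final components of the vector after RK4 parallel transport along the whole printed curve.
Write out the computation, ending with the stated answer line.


gamma'(tau) = (1/2 - tau, 1/2); f(tau, V)^k = -Gamma^k_ij(gamma(tau)) gamma'^i(tau) V^j; h = 1/3; intermediate values shown to 6 dp
curve data and Christoffel symbols at the stage parameters:
  tau = 0.000000: gamma = (0.250000, 0.500000), gamma' = (0.500000, 0.500000); Gamma_xxx = 0.000000, Gamma_xxy = 0.000000, Gamma_xyy = -2.349585, Gamma_yxx = 0.000000, Gamma_yxy = 0.397351, Gamma_yyy = 0.000000
  tau = 0.166667: gamma = (0.319444, 0.583333), gamma' = (0.333333, 0.500000); Gamma_xxx = 0.000000, Gamma_xxy = 0.000000, Gamma_xyy = -2.414419, Gamma_yxx = 0.000000, Gamma_yxy = 0.386681, Gamma_yyy = 0.000000
  tau = 0.333333: gamma = (0.361111, 0.666667), gamma' = (0.166667, 0.500000); Gamma_xxx = 0.000000, Gamma_xxy = 0.000000, Gamma_xyy = -2.453320, Gamma_yxx = 0.000000, Gamma_yxy = 0.380550, Gamma_yyy = 0.000000
  tau = 0.500000: gamma = (0.375000, 0.750000), gamma' = (0.000000, 0.500000); Gamma_xxx = 0.000000, Gamma_xxy = 0.000000, Gamma_xyy = -2.466286, Gamma_yxx = 0.000000, Gamma_yxy = 0.378549, Gamma_yyy = 0.000000
  tau = 0.666667: gamma = (0.361111, 0.833333), gamma' = (-0.166667, 0.500000); Gamma_xxx = 0.000000, Gamma_xxy = 0.000000, Gamma_xyy = -2.453320, Gamma_yxx = 0.000000, Gamma_yxy = 0.380550, Gamma_yyy = 0.000000
  tau = 0.833333: gamma = (0.319444, 0.916667), gamma' = (-0.333333, 0.500000); Gamma_xxx = 0.000000, Gamma_xxy = 0.000000, Gamma_xyy = -2.414419, Gamma_yxx = 0.000000, Gamma_yxy = 0.386681, Gamma_yyy = 0.000000
  tau = 1.000000: gamma = (0.250000, 1.000000), gamma' = (-0.500000, 0.500000); Gamma_xxx = 0.000000, Gamma_xxy = 0.000000, Gamma_xyy = -2.349585, Gamma_yxx = 0.000000, Gamma_yxy = 0.397351, Gamma_yyy = 0.000000
step 0: V^x = 0.5000, V^y = 1.5000
step 1: k1 = (1.762189, -0.397351), k2 = (1.730867, -0.338258), k3 = (1.742756, -0.338519), k4 = (1.701574, -0.293652); V <- V + (h/6)(k1 + 2k2 + 2k3 + k4): V^x = 1.0784, V^y = 1.3864
step 2: k1 = (1.700658, -0.293124), k2 = (1.649402, -0.257760), k3 = (1.656670, -0.256143), k4 = (1.595924, -0.227747); V <- V + (h/6)(k1 + 2k2 + 2k3 + k4): V^x = 1.6289, V^y = 1.3004
step 3: k1 = (1.595119, -0.227458), k2 = (1.524061, -0.203604), k3 = (1.528861, -0.200801), k4 = (1.449039, -0.179812); V <- V + (h/6)(k1 + 2k2 + 2k3 + k4): V^x = 2.1372, V^y = 1.2328

Answer: V^x = 2.1372, V^y = 1.2328


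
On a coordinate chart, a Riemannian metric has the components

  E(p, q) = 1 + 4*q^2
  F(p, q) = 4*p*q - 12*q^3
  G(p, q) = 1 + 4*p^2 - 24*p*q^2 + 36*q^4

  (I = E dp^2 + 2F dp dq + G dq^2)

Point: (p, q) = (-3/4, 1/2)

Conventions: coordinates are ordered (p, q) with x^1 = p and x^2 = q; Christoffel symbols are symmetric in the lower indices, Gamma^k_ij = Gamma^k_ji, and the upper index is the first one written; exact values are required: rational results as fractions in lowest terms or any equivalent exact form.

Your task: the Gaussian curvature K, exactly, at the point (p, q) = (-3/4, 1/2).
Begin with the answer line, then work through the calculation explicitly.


Answer: K = -4/121

E = 2, F = -3, G = 10, EG - F^2 = 11 at the point
E_p = 0, E_q = 4, F_p = 2, F_q = -12, G_p = -12, G_q = 36
E_qq = 8, F_pq = 4, G_pp = 8
Using the Brioschi determinant formula for K from the metric derivatives:
M1 = [[-E_qq/2 + F_pq - G_pp/2, E_p/2, F_p - E_q/2], [F_q - G_p/2, E, F], [G_q/2, F, G]] = [[-4, 0, 0], [-6, 2, -3], [18, -3, 10]]; det M1 = -44
M2 = [[0, E_q/2, G_p/2], [E_q/2, E, F], [G_p/2, F, G]] = [[0, 2, -6], [2, 2, -3], [-6, -3, 10]]; det M2 = -40
det M1 - det M2 = -4; K = -4 / (11)^2 = -4/121


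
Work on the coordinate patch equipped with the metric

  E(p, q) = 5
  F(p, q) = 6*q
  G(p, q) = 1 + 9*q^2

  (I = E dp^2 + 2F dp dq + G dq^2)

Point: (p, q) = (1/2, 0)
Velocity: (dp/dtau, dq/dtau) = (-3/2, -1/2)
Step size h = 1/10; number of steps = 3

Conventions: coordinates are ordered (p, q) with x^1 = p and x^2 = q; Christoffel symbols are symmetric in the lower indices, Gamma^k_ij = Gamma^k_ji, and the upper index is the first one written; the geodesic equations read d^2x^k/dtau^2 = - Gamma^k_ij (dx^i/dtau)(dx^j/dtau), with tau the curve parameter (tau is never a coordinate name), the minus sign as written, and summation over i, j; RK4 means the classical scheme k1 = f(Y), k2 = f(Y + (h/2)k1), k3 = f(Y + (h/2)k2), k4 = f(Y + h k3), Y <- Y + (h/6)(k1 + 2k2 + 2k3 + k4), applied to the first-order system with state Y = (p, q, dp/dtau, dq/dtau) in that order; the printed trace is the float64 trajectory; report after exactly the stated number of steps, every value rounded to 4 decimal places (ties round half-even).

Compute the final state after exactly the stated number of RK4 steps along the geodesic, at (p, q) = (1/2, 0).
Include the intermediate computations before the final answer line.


f(Y) = (dp/dtau, dq/dtau, -Gamma^p_ij Y'^i Y'^j, -Gamma^q_ij Y'^i Y'^j) with the Gammas evaluated at the stage position; h = 0.100000; intermediate values shown to 6 dp
step 0: p = 0.5000, q = 0.0000, dp/dtau = -1.5000, dq/dtau = -0.5000
step 1:
  k1: at (p, q) = (0.500000, 0.000000), (dp/dtau, dq/dtau) = (-1.500000, -0.500000); Gamma_ppp = 0.000000, Gamma_ppq = 0.000000, Gamma_pqq = 1.200000, Gamma_qpp = 0.000000, Gamma_qpq = 0.000000, Gamma_qqq = 0.000000; k1 = (-1.500000, -0.500000, -0.300000, 0.000000)
  k2: at (p, q) = (0.425000, -0.025000), (dp/dtau, dq/dtau) = (-1.515000, -0.500000); Gamma_ppp = 0.000000, Gamma_ppq = 0.000000, Gamma_pqq = 1.198652, Gamma_qpp = 0.000000, Gamma_qpq = 0.000000, Gamma_qqq = -0.044949; k2 = (-1.515000, -0.500000, -0.299663, 0.011237)
  k3: at (p, q) = (0.424250, -0.025000), (dp/dtau, dq/dtau) = (-1.514983, -0.499438); Gamma_ppp = 0.000000, Gamma_ppq = 0.000000, Gamma_pqq = 1.198652, Gamma_qpp = 0.000000, Gamma_qpq = 0.000000, Gamma_qqq = -0.044949; k3 = (-1.514983, -0.499438, -0.298990, 0.011212)
  k4: at (p, q) = (0.348502, -0.049944), (dp/dtau, dq/dtau) = (-1.529899, -0.498879); Gamma_ppp = 0.000000, Gamma_ppq = 0.000000, Gamma_pqq = 1.194636, Gamma_qpp = 0.000000, Gamma_qpq = 0.000000, Gamma_qqq = -0.089497; k4 = (-1.529899, -0.498879, -0.297321, 0.022274)
  Y <- Y + (h/6)(k1 + 2k2 + 2k3 + k4): p = 0.3485, q = -0.0500, dp/dtau = -1.5299, dq/dtau = -0.4989
step 2:
  k1: at (p, q) = (0.348502, -0.049963), (dp/dtau, dq/dtau) = (-1.529910, -0.498880); Gamma_ppp = 0.000000, Gamma_ppq = 0.000000, Gamma_pqq = 1.194632, Gamma_qpp = 0.000000, Gamma_qpq = 0.000000, Gamma_qqq = -0.089530; k1 = (-1.529910, -0.498880, -0.297322, 0.022282)
  k2: at (p, q) = (0.272007, -0.074907), (dp/dtau, dq/dtau) = (-1.544777, -0.497766); Gamma_ppp = 0.000000, Gamma_ppq = 0.000000, Gamma_pqq = 1.188001, Gamma_qpp = 0.000000, Gamma_qpq = 0.000000, Gamma_qqq = -0.133484; k2 = (-1.544777, -0.497766, -0.294353, 0.033073)
  k3: at (p, q) = (0.271263, -0.074851), (dp/dtau, dq/dtau) = (-1.544628, -0.497227); Gamma_ppp = 0.000000, Gamma_ppq = 0.000000, Gamma_pqq = 1.188019, Gamma_qpp = 0.000000, Gamma_qpq = 0.000000, Gamma_qqq = -0.133386; k3 = (-1.544628, -0.497227, -0.293719, 0.032978)
  k4: at (p, q) = (0.194039, -0.099685), (dp/dtau, dq/dtau) = (-1.559282, -0.495583); Gamma_ppp = 0.000000, Gamma_ppq = 0.000000, Gamma_pqq = 1.178913, Gamma_qpp = 0.000000, Gamma_qpq = 0.000000, Gamma_qqq = -0.176280; k4 = (-1.559282, -0.495583, -0.289544, 0.043295)
  Y <- Y + (h/6)(k1 + 2k2 + 2k3 + k4): p = 0.1940, q = -0.0997, dp/dtau = -1.5593, dq/dtau = -0.4956
step 3:
  k1: at (p, q) = (0.194036, -0.099703), (dp/dtau, dq/dtau) = (-1.559294, -0.495586); Gamma_ppp = 0.000000, Gamma_ppq = 0.000000, Gamma_pqq = 1.178905, Gamma_qpp = 0.000000, Gamma_qpq = 0.000000, Gamma_qqq = -0.176311; k1 = (-1.559294, -0.495586, -0.289545, 0.043303)
  k2: at (p, q) = (0.116071, -0.124483), (dp/dtau, dq/dtau) = (-1.573771, -0.493421); Gamma_ppp = 0.000000, Gamma_ppq = 0.000000, Gamma_pqq = 1.167437, Gamma_qpp = 0.000000, Gamma_qpq = 0.000000, Gamma_qqq = -0.217989; k2 = (-1.573771, -0.493421, -0.284229, 0.053072)
  k3: at (p, q) = (0.115347, -0.124374), (dp/dtau, dq/dtau) = (-1.573505, -0.492932); Gamma_ppp = 0.000000, Gamma_ppq = 0.000000, Gamma_pqq = 1.167492, Gamma_qpp = 0.000000, Gamma_qpq = 0.000000, Gamma_qqq = -0.217809; k3 = (-1.573505, -0.492932, -0.283680, 0.052924)
  k4: at (p, q) = (0.036685, -0.148997), (dp/dtau, dq/dtau) = (-1.587662, -0.490293); Gamma_ppp = 0.000000, Gamma_ppq = 0.000000, Gamma_pqq = 1.153891, Gamma_qpp = 0.000000, Gamma_qpq = 0.000000, Gamma_qqq = -0.257889; k4 = (-1.587662, -0.490293, -0.277381, 0.061993)
  Y <- Y + (h/6)(k1 + 2k2 + 2k3 + k4): p = 0.0367, q = -0.1490, dp/dtau = -1.5877, dq/dtau = -0.4903

Answer: p = 0.0367, q = -0.1490, dp/dtau = -1.5877, dq/dtau = -0.4903


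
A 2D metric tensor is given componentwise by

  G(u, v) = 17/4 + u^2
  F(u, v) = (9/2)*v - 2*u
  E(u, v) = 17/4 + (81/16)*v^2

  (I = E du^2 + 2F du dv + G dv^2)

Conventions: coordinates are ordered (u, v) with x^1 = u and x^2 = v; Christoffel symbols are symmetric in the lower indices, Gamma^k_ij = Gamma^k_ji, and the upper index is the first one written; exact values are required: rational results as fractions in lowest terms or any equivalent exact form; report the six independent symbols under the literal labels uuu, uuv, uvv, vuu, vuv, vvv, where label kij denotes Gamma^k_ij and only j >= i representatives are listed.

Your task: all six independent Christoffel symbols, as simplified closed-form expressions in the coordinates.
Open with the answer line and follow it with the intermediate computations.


Answer: Gamma_uuu = (-648*u*v - 256*u + 1458*v^2 + 576*v)/(324*u^2*v^2 + 16*u^2 + 1152*u*v + 81*v^2 + 1156), Gamma_uuv = (324*u^2*v + 128*u^2 - 288*u*v + 1377*v)/(324*u^2*v^2 + 16*u^2 + 1152*u*v + 81*v^2 + 1156), Gamma_uvv = (-64*u^3 + 288*u^2 - 272*u + 1224)/(324*u^2*v^2 + 16*u^2 + 1152*u*v + 81*v^2 + 1156), Gamma_vuu = (-6561*v^3 - 2592*v^2 - 5508*v - 2176)/(1296*u^2*v^2 + 64*u^2 + 4608*u*v + 324*v^2 + 4624), Gamma_vuv = (324*u*v^2 + 648*u*v + 272*u - 1458*v^2)/(324*u^2*v^2 + 16*u^2 + 1152*u*v + 81*v^2 + 1156), Gamma_vvv = (-128*u^2 + 288*u*v + 576*u - 1296*v)/(324*u^2*v^2 + 16*u^2 + 1152*u*v + 81*v^2 + 1156)

E = 17/4 + (81/16)*v^2; F = (9/2)*v - 2*u; G = 17/4 + u^2
Gamma^k_ij = (1/2) g^{kl} (d_i g_jl + d_j g_il - d_l g_ij), with g^inv = (1/(EG-F^2)) [[G, -F], [-F, E]]
first partials: E_u = 0, E_v = (81/8)*v, F_u = -2, F_v = 9/2, G_u = 2*u, G_v = 0
D = EG - F^2 = 289/16 + (81/64)*v^2 + 18*u*v + (1/4)*u^2 + (81/16)*u^2*v^2
expanded: Gamma^u_uu = (G E_u - 2F F_u + F E_v)/(2D), Gamma^u_uv = (G E_v - F G_u)/(2D), Gamma^u_vv = (2G F_v - G G_u - F G_v)/(2D), Gamma^v_uu = (2E F_u - E E_v - F E_u)/(2D), Gamma^v_uv = (E G_u - F E_v)/(2D), Gamma^v_vv = (E G_v - 2F F_v + F G_u)/(2D); substitute and cancel common factors


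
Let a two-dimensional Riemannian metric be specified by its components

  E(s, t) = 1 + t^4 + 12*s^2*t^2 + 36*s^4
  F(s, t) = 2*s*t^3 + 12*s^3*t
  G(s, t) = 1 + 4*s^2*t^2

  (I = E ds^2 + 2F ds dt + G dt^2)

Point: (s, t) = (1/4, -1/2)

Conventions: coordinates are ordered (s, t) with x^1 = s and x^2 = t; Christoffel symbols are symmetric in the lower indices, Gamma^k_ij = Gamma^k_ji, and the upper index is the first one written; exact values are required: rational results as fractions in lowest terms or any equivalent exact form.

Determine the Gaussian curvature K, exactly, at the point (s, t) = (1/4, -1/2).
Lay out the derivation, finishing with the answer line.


E = 89/64, F = -5/32, G = 17/16, EG - F^2 = 93/64 at the point
E_s = 15/4, E_t = -5/4, F_s = -11/8, F_t = 9/16, G_s = 1/2, G_t = -1/4
E_tt = 9/2, F_st = 15/4, G_ss = 2
Brioschi: K = (det M1 - det M2) / (EG - F^2)^2 with the standard first/second-derivative matrices M1, M2.
M1 = [[-E_tt/2 + F_st - G_ss/2, E_s/2, F_s - E_t/2], [F_t - G_s/2, E, F], [G_t/2, F, G]] = [[1/2, 15/8, -3/4], [5/16, 89/64, -5/32], [-1/8, -5/32, 17/16]]; det M1 = 3/64
M2 = [[0, E_t/2, G_s/2], [E_t/2, E, F], [G_s/2, F, G]] = [[0, -5/8, 1/4], [-5/8, 89/64, -5/32], [1/4, -5/32, 17/16]]; det M2 = -29/64
det M1 - det M2 = 1/2; K = 1/2 / (93/64)^2 = 2048/8649

Answer: K = 2048/8649


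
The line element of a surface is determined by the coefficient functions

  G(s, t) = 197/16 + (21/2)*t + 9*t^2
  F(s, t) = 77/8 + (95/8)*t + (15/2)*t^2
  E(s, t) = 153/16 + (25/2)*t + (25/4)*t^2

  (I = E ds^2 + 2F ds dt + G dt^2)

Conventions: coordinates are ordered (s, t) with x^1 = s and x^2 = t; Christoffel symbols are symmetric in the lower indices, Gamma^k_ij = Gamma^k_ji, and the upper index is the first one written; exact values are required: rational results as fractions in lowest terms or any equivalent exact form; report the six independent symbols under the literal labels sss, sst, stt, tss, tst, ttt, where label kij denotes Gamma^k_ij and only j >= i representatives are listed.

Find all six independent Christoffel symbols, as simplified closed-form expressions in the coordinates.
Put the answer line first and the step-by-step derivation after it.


Answer: Gamma_sss = (12000*t^3 + 31000*t^2 + 34400*t + 15400)/(2272*t^2 + 6584*t + 6425), Gamma_sst = (14400*t^3 + 31200*t^2 + 36500*t + 19700)/(2272*t^2 + 6584*t + 6425), Gamma_stt = (17280*t^3 + 30240*t^2 + 41064*t + 24494)/(2272*t^2 + 6584*t + 6425), Gamma_tss = (-10000*t^3 - 30000*t^2 - 35300*t - 15300)/(2272*t^2 + 6584*t + 6425), Gamma_tst = (-12000*t^3 - 31000*t^2 - 34400*t - 15400)/(2272*t^2 + 6584*t + 6425), Gamma_ttt = (-14400*t^3 - 31200*t^2 - 34228*t - 16408)/(2272*t^2 + 6584*t + 6425)

E = 153/16 + (25/2)*t + (25/4)*t^2; F = 77/8 + (95/8)*t + (15/2)*t^2; G = 197/16 + (21/2)*t + 9*t^2
Gamma^k_ij = (1/2) g^{kl} (d_i g_jl + d_j g_il - d_l g_ij), with g^inv = (1/(EG-F^2)) [[G, -F], [-F, E]]
first partials: E_s = 0, E_t = 25/2 + (25/2)*t, F_s = 0, F_t = 95/8 + 15*t, G_s = 0, G_t = 21/2 + 18*t
D = EG - F^2 = 6425/256 + (823/32)*t + (71/8)*t^2
expanded: Gamma^s_ss = (G E_s - 2F F_s + F E_t)/(2D), Gamma^s_st = (G E_t - F G_s)/(2D), Gamma^s_tt = (2G F_t - G G_s - F G_t)/(2D), Gamma^t_ss = (2E F_s - E E_t - F E_s)/(2D), Gamma^t_st = (E G_s - F E_t)/(2D), Gamma^t_tt = (E G_t - 2F F_t + F G_s)/(2D); substitute and cancel common factors


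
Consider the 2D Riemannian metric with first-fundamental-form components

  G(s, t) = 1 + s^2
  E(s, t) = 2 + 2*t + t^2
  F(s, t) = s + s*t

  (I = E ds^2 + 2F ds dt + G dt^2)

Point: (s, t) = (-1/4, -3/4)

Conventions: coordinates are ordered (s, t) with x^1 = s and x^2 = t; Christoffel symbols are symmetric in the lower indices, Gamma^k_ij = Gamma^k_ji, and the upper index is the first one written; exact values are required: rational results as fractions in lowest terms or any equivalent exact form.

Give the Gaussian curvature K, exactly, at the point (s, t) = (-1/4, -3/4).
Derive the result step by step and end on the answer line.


E = 17/16, F = -1/16, G = 17/16, EG - F^2 = 9/8 at the point
E_s = 0, E_t = 1/2, F_s = 1/4, F_t = -1/4, G_s = -1/2, G_t = 0
E_tt = 2, F_st = 1, G_ss = 2
Compute both Brioschi determinants and normalise by (EG - F^2)^2.
M1 = [[-E_tt/2 + F_st - G_ss/2, E_s/2, F_s - E_t/2], [F_t - G_s/2, E, F], [G_t/2, F, G]] = [[-1, 0, 0], [0, 17/16, -1/16], [0, -1/16, 17/16]]; det M1 = -9/8
M2 = [[0, E_t/2, G_s/2], [E_t/2, E, F], [G_s/2, F, G]] = [[0, 1/4, -1/4], [1/4, 17/16, -1/16], [-1/4, -1/16, 17/16]]; det M2 = -1/8
det M1 - det M2 = -1; K = -1 / (9/8)^2 = -64/81

Answer: K = -64/81


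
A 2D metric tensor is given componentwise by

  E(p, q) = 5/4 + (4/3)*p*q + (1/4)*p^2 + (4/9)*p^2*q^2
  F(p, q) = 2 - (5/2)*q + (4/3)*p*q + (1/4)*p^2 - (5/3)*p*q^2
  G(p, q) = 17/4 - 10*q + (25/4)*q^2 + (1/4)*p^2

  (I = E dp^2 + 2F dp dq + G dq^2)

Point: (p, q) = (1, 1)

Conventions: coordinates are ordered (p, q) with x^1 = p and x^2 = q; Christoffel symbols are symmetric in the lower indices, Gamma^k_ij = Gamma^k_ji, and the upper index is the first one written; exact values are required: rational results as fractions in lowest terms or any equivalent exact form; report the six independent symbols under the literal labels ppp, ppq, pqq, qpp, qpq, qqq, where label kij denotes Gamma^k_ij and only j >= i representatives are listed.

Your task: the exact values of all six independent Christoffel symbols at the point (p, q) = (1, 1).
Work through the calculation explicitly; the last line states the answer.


E = 59/18, F = -7/12, G = 3/4 at the point
E_p = 49/18, E_q = 20/9, F_p = 1/6, F_q = -9/2, G_p = 1/2, G_q = 5/2
EG - F^2 = 305/144;  g^inv = (144/305) * [[3/4, 7/12], [7/12, 59/18]]
first-kind symbols [ij,l] = (1/2)(d_i g_jl + d_j g_il - d_l g_ij): [pp,p] = E_p/2 = 49/36, [pp,q] = F_p - E_q/2 = -17/18, [pq,p] = E_q/2 = 10/9, [pq,q] = G_p/2 = 1/4, [qq,p] = F_q - G_p/2 = -19/4, [qq,q] = G_q/2 = 5/4
Gamma^p_ij = (G*[ij,p] - F*[ij,q])/(EG - F^2), Gamma^q_ij = (E*[ij,q] - F*[ij,p])/(EG - F^2)

Answer: Gamma_ppp = 203/915, Gamma_ppq = 141/305, Gamma_pqq = -408/305, Gamma_qpp = -2983/2745, Gamma_qpq = 634/915, Gamma_qqq = 191/305


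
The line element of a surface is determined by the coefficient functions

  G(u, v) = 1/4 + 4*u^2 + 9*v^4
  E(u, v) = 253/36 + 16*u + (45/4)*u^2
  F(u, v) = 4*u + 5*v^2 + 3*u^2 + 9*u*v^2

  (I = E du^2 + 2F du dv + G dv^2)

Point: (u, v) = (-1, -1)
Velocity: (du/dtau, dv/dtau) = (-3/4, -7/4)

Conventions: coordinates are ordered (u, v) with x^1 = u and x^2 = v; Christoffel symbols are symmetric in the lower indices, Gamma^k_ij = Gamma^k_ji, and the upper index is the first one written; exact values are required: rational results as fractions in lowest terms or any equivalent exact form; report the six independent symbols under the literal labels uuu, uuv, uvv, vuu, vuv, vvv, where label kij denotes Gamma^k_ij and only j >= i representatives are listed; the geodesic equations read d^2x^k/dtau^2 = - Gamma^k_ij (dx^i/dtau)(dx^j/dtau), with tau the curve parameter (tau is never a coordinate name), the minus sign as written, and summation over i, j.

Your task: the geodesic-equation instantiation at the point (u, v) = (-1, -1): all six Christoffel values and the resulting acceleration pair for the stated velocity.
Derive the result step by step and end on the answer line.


E = 41/18, F = -5, G = 53/4 at the point
E_u = -13/2, E_v = 0, F_u = 7, F_v = 8, G_u = -8, G_v = -36
EG - F^2 = 373/72;  g^inv = (72/373) * [[53/4, 5], [5, 41/18]]
first-kind symbols [ij,l] = (1/2)(d_i g_jl + d_j g_il - d_l g_ij): [uu,u] = E_u/2 = -13/4, [uu,v] = F_u - E_v/2 = 7, [uv,u] = E_v/2 = 0, [uv,v] = G_u/2 = -4, [vv,u] = F_v - G_u/2 = 12, [vv,v] = G_v/2 = -18
Gamma^u_ij = (G*[ij,u] - F*[ij,v])/(EG - F^2), Gamma^v_ij = (E*[ij,v] - F*[ij,u])/(EG - F^2)
Gamma_uuu = -1161/746, Gamma_uuv = -1440/373, Gamma_uvv = 4968/373, Gamma_vuu = -22/373, Gamma_vuv = -656/373, Gamma_vvv = 1368/373
d^2u/dtau^2 = -(Gamma_uuu*(-3/4)^2 + 2*Gamma_uuv*(-3/4)*(-7/4) + Gamma_uvv*(-7/4)^2) = -355455/11936
d^2v/dtau^2 = -(Gamma_vuu*(-3/4)^2 + 2*Gamma_vuv*(-3/4)*(-7/4) + Gamma_vvv*(-7/4)^2) = -19641/2984

Answer: Gamma_uuu = -1161/746, Gamma_uuv = -1440/373, Gamma_uvv = 4968/373, Gamma_vuu = -22/373, Gamma_vuv = -656/373, Gamma_vvv = 1368/373; accelerations (d^2u/dtau^2, d^2v/dtau^2) = (-355455/11936, -19641/2984)


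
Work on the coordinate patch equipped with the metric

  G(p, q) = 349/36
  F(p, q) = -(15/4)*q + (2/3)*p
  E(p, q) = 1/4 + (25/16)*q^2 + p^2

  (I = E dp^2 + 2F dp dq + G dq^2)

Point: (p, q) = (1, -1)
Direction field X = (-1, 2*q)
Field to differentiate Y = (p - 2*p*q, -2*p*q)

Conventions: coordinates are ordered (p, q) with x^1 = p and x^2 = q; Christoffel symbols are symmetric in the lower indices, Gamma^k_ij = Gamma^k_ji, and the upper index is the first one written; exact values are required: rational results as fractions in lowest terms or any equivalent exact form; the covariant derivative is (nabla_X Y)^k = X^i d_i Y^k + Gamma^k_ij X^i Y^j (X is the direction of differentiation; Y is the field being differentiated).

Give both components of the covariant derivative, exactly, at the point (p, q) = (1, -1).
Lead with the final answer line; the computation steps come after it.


Answer: (nabla_X Y)^p = 158290/4469, (nabla_X Y)^q = -256895/17876

E = 45/16, F = 53/12, G = 349/36 at the point
E_p = 2, E_q = -25/8, F_p = 2/3, F_q = -15/4, G_p = 0, G_q = 0
EG - F^2 = 4469/576;  g^inv = (576/4469) * [[349/36, -53/12], [-53/12, 45/16]]
first-kind symbols [ij,l] = (1/2)(d_i g_jl + d_j g_il - d_l g_ij): [pp,p] = E_p/2 = 1, [pp,q] = F_p - E_q/2 = 107/48, [pq,p] = E_q/2 = -25/16, [pq,q] = G_p/2 = 0, [qq,p] = F_q - G_p/2 = -15/4, [qq,q] = G_q/2 = 0
Gamma^p_ij = (G*[ij,p] - F*[ij,q])/(EG - F^2), Gamma^q_ij = (E*[ij,q] - F*[ij,p])/(EG - F^2)
Gamma_ppp = -87/4469, Gamma_ppq = -8725/4469, Gamma_pqq = -20940/4469, Gamma_qpp = 4269/17876, Gamma_qpq = 3975/4469, Gamma_qqq = 9540/4469
X = (-1, -2), Y = (3, 2) at the point


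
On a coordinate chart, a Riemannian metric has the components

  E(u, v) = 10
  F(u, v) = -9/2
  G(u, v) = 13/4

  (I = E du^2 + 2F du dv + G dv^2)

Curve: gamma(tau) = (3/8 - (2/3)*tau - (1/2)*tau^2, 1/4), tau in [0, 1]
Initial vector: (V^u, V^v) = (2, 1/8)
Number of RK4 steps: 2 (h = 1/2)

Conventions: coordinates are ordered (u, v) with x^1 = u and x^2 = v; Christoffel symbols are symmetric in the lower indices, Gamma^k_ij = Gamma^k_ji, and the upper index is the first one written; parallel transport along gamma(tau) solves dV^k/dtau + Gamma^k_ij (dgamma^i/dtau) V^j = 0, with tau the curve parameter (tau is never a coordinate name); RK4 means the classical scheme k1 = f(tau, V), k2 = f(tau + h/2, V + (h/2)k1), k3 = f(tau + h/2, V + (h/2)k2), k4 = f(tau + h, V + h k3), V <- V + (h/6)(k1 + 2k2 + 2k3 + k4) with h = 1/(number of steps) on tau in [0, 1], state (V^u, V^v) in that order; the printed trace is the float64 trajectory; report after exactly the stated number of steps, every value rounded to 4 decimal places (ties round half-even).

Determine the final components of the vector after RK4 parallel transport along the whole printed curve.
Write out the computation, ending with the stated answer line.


gamma'(tau) = (-2/3 - tau, 0); f(tau, V)^k = -Gamma^k_ij(gamma(tau)) gamma'^i(tau) V^j; h = 1/2; intermediate values shown to 6 dp
curve data and Christoffel symbols at the stage parameters:
  tau = 0.000000: gamma = (0.375000, 0.250000), gamma' = (-0.666667, 0.000000); Gamma_uuu = 0.000000, Gamma_uuv = 0.000000, Gamma_uvv = 0.000000, Gamma_vuu = 0.000000, Gamma_vuv = 0.000000, Gamma_vvv = 0.000000
  tau = 0.250000: gamma = (0.177083, 0.250000), gamma' = (-0.916667, 0.000000); Gamma_uuu = 0.000000, Gamma_uuv = 0.000000, Gamma_uvv = 0.000000, Gamma_vuu = 0.000000, Gamma_vuv = 0.000000, Gamma_vvv = 0.000000
  tau = 0.500000: gamma = (-0.083333, 0.250000), gamma' = (-1.166667, 0.000000); Gamma_uuu = 0.000000, Gamma_uuv = 0.000000, Gamma_uvv = 0.000000, Gamma_vuu = 0.000000, Gamma_vuv = 0.000000, Gamma_vvv = 0.000000
  tau = 0.750000: gamma = (-0.406250, 0.250000), gamma' = (-1.416667, 0.000000); Gamma_uuu = 0.000000, Gamma_uuv = 0.000000, Gamma_uvv = 0.000000, Gamma_vuu = 0.000000, Gamma_vuv = 0.000000, Gamma_vvv = 0.000000
  tau = 1.000000: gamma = (-0.791667, 0.250000), gamma' = (-1.666667, 0.000000); Gamma_uuu = 0.000000, Gamma_uuv = 0.000000, Gamma_uvv = 0.000000, Gamma_vuu = 0.000000, Gamma_vuv = 0.000000, Gamma_vvv = 0.000000
step 0: V^u = 2.0000, V^v = 0.1250
step 1: k1 = (0.000000, 0.000000), k2 = (0.000000, 0.000000), k3 = (0.000000, 0.000000), k4 = (0.000000, 0.000000); V <- V + (h/6)(k1 + 2k2 + 2k3 + k4): V^u = 2.0000, V^v = 0.1250
step 2: k1 = (0.000000, 0.000000), k2 = (0.000000, 0.000000), k3 = (0.000000, 0.000000), k4 = (0.000000, 0.000000); V <- V + (h/6)(k1 + 2k2 + 2k3 + k4): V^u = 2.0000, V^v = 0.1250

Answer: V^u = 2.0000, V^v = 0.1250


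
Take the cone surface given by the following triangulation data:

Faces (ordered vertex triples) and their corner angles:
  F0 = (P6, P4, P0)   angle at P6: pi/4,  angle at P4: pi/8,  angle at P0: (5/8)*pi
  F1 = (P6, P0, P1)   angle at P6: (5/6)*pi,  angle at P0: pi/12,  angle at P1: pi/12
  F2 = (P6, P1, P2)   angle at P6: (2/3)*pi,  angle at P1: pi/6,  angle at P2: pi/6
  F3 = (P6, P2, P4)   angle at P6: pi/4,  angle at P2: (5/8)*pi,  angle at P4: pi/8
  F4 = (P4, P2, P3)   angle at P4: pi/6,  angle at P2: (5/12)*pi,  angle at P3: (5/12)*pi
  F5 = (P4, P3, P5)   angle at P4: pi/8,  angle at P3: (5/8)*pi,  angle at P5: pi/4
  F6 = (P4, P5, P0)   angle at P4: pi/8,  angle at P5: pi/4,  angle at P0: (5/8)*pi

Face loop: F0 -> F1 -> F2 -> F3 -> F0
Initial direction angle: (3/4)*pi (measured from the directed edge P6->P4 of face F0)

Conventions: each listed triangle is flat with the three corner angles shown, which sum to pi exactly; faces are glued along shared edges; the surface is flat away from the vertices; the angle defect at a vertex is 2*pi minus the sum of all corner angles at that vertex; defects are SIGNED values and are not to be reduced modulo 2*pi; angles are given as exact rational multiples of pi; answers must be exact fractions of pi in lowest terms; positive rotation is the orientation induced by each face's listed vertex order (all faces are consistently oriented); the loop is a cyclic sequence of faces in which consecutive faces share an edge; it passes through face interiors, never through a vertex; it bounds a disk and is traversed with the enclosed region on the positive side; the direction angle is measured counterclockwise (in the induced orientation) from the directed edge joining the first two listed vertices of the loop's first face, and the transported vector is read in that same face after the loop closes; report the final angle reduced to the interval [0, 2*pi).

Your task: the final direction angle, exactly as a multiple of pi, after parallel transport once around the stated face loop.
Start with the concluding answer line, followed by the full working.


Answer: final direction angle = (3/4)*pi

enclosed vertex P6: corner angles sum to 2*pi, defect = 2*pi - 2*pi = 0
the rotation equals the total enclosed defect, so the final angle is initial + defects (mod 2*pi)
final angle = (3/4)*pi + 0 = (3/4)*pi (mod 2*pi)


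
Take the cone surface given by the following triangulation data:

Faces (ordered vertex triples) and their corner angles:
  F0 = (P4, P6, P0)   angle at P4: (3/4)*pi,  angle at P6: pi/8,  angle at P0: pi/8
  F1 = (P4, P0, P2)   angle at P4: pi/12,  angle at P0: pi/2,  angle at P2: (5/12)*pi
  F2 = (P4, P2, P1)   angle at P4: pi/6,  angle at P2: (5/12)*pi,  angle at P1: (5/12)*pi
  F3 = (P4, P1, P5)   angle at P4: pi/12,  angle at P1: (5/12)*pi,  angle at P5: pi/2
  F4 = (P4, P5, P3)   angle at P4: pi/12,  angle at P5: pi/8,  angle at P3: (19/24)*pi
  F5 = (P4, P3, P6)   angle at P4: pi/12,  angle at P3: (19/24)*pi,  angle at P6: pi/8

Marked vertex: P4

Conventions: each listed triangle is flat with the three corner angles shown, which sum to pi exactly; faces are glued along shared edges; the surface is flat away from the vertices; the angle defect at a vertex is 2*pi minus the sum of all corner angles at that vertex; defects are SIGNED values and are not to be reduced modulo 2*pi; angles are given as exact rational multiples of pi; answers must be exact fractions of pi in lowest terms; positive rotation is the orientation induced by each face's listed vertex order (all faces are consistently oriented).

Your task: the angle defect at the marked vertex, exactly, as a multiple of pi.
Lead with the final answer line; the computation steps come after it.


Answer: defect(P4) = (3/4)*pi

Sum of corner angles at P4: (5/4)*pi
defect = 2*pi - (5/4)*pi


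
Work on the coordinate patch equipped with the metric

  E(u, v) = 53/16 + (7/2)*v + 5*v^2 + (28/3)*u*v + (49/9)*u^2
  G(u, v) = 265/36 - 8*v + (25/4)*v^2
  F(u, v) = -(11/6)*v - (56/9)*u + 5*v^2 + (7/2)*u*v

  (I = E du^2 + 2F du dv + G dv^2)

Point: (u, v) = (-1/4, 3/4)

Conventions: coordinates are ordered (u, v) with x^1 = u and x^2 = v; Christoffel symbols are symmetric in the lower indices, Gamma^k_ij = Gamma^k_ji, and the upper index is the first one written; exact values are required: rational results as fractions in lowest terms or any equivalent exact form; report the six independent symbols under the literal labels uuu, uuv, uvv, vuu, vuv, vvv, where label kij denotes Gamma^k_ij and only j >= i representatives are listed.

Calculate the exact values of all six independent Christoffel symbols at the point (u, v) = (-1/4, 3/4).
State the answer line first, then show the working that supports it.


Answer: Gamma_uuu = 100096/104841, Gamma_uuv = 73034/104841, Gamma_uvv = 150413/209682, Gamma_vuu = -218456/104841, Gamma_vuv = -34996/104841, Gamma_vvv = -21257/104841

E = 1057/144, F = 673/288, G = 2809/576 at the point
E_u = 77/18, E_v = 26/3, F_u = -259/72, F_v = 115/24, G_u = 0, G_v = 11/8
EG - F^2 = 3883/128;  g^inv = (128/3883) * [[2809/576, -673/288], [-673/288, 1057/144]]
first-kind symbols [ij,l] = (1/2)(d_i g_jl + d_j g_il - d_l g_ij): [uu,u] = E_u/2 = 77/36, [uu,v] = F_u - E_v/2 = -571/72, [uv,u] = E_v/2 = 13/3, [uv,v] = G_u/2 = 0, [vv,u] = F_v - G_u/2 = 115/24, [vv,v] = G_v/2 = 11/16
Gamma^u_ij = (G*[ij,u] - F*[ij,v])/(EG - F^2), Gamma^v_ij = (E*[ij,v] - F*[ij,u])/(EG - F^2)


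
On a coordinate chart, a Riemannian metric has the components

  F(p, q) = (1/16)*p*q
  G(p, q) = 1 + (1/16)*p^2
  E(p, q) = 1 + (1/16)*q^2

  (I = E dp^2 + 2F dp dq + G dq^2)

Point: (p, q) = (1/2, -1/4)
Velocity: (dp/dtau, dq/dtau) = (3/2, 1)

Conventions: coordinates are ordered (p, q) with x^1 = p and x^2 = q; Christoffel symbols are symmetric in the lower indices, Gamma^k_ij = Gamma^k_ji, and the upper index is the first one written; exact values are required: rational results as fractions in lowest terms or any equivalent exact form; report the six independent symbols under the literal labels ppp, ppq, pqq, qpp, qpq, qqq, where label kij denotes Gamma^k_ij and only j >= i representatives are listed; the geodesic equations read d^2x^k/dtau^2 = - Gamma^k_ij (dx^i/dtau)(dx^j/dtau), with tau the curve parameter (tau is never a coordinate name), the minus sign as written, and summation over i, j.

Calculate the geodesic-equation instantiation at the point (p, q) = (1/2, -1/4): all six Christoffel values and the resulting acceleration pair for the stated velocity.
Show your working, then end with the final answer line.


E = 257/256, F = -1/128, G = 65/64 at the point
E_p = 0, E_q = -1/32, F_p = -1/64, F_q = 1/32, G_p = 1/16, G_q = 0
EG - F^2 = 261/256;  g^inv = (256/261) * [[65/64, 1/128], [1/128, 257/256]]
first-kind symbols [ij,l] = (1/2)(d_i g_jl + d_j g_il - d_l g_ij): [pp,p] = E_p/2 = 0, [pp,q] = F_p - E_q/2 = 0, [pq,p] = E_q/2 = -1/64, [pq,q] = G_p/2 = 1/32, [qq,p] = F_q - G_p/2 = 0, [qq,q] = G_q/2 = 0
Gamma^p_ij = (G*[ij,p] - F*[ij,q])/(EG - F^2), Gamma^q_ij = (E*[ij,q] - F*[ij,p])/(EG - F^2)
Gamma_ppp = 0, Gamma_ppq = -4/261, Gamma_pqq = 0, Gamma_qpp = 0, Gamma_qpq = 8/261, Gamma_qqq = 0
d^2p/dtau^2 = -(Gamma_ppp*(3/2)^2 + 2*Gamma_ppq*(3/2)*(1) + Gamma_pqq*(1)^2) = 4/87
d^2q/dtau^2 = -(Gamma_qpp*(3/2)^2 + 2*Gamma_qpq*(3/2)*(1) + Gamma_qqq*(1)^2) = -8/87

Answer: Gamma_ppp = 0, Gamma_ppq = -4/261, Gamma_pqq = 0, Gamma_qpp = 0, Gamma_qpq = 8/261, Gamma_qqq = 0; accelerations (d^2p/dtau^2, d^2q/dtau^2) = (4/87, -8/87)


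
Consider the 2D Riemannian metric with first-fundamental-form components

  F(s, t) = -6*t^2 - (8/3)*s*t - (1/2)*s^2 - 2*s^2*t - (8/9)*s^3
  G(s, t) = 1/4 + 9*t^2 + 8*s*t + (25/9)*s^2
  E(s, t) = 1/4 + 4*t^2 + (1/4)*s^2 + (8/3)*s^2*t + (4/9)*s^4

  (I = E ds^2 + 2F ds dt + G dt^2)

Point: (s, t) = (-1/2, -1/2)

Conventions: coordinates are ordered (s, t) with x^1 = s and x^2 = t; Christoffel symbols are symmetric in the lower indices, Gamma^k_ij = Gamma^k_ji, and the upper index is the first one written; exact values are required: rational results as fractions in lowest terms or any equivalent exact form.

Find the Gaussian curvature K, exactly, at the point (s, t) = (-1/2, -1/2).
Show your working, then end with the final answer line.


E = 145/144, F = -139/72, G = 187/36, EG - F^2 = 433/288 at the point
E_s = 31/36, E_t = -10/3, F_s = 1/6, F_t = 41/6, G_s = -61/9, G_t = -13
E_tt = 8, F_st = -2/3, G_ss = 50/9
Compute both Brioschi determinants and normalise by (EG - F^2)^2.
M1 = [[-E_tt/2 + F_st - G_ss/2, E_s/2, F_s - E_t/2], [F_t - G_s/2, E, F], [G_t/2, F, G]] = [[-67/9, 31/72, 11/6], [92/9, 145/144, -139/72], [-13/2, -139/72, 187/36]]; det M1 = -4929881/93312
M2 = [[0, E_t/2, G_s/2], [E_t/2, E, F], [G_s/2, F, G]] = [[0, -5/3, -61/18], [-5/3, 145/144, -139/72], [-61/18, -139/72, 187/36]]; det M2 = -2230225/46656
det M1 - det M2 = -52159/10368; K = -52159/10368 / (433/288)^2 = -417272/187489

Answer: K = -417272/187489
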